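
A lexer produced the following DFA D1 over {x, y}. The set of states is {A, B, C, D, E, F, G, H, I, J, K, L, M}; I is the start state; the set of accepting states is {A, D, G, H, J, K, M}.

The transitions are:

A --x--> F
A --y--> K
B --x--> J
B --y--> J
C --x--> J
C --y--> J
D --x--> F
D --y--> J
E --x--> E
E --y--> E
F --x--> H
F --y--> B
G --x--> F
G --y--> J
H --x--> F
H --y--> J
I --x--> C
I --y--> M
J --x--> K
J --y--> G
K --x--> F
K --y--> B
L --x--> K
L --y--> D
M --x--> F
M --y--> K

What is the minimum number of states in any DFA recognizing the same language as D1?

7

States {A,D,E,L} cannot be reached from the start state, so discard them.
Start with accepting vs non-accepting: {G,H,J,K,M} | {B,C,F,I}.
Refine {G,H,J,K,M} on symbol x: members go to different blocks, giving {G,H,K,M} and {J}.
Split {G,H,K,M} by δ(·,y) → {G,H} and {K} and {M}.
Split {B,C,F,I} by δ(·,x) → {B,C} and {F} and {I}.
The partition is now stable with 7 blocks: {G,H} | {B,C} | {J} | {K} | {M} | {F} | {I}.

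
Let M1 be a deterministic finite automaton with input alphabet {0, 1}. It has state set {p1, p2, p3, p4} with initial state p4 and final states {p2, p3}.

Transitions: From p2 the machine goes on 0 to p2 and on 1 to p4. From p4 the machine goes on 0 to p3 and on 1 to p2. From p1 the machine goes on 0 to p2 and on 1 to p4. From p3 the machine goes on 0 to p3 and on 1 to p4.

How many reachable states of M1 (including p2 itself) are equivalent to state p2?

2

Reachable states from the start: {p2,p3,p4}. Unreachable: {p1} — drop them.
Initial partition by acceptance: {p2,p3} | {p4}.
The partition is now stable with 2 blocks: {p2,p3} | {p4}.
The equivalence class containing p2 is {p2,p3}, of size 2.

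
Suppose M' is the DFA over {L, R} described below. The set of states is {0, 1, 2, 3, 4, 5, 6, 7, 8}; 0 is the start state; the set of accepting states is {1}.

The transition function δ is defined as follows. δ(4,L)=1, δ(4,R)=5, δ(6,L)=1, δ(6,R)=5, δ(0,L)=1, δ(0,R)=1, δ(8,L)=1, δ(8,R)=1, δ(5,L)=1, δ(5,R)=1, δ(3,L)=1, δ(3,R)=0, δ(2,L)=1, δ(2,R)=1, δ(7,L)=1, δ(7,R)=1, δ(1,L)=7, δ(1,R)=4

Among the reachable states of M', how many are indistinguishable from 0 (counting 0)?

3

Reachable states from the start: {0,1,4,5,7}. Unreachable: {2,3,6,8} — drop them.
P0 = {1} | {0,4,5,7}.
Split {0,4,5,7} by δ(·,R) → {0,5,7} and {4}.
Stable partition: {1} | {0,5,7} | {4} — 3 equivalence classes.
The equivalence class containing 0 is {0,5,7}, of size 3.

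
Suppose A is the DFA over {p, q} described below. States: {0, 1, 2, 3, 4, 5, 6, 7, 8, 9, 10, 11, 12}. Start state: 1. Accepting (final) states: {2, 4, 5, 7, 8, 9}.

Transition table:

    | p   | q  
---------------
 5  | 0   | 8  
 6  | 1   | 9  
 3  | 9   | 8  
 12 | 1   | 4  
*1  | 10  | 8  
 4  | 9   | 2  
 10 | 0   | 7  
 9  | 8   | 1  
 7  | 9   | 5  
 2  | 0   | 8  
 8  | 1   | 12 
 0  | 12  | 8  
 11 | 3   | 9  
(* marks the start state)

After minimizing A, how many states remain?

First remove the unreachable states {3,6,11}; 10 states remain.
P0 = {2,4,5,7,8,9} | {0,1,10,12}.
Refine {2,4,5,7,8,9} on symbol p: members go to different blocks, giving {2,5,8} and {4,7,9}.
On input q, block {2,5,8} splits into {2,5} and {8}.
Split {0,1,10,12} by δ(·,q) → {0,1} and {10,12}.
Refine {4,7,9} on symbol p: members go to different blocks, giving {4,7} and {9}.
The partition is now stable with 6 blocks: {2,5} | {0,1} | {4,7} | {8} | {10,12} | {9}.

6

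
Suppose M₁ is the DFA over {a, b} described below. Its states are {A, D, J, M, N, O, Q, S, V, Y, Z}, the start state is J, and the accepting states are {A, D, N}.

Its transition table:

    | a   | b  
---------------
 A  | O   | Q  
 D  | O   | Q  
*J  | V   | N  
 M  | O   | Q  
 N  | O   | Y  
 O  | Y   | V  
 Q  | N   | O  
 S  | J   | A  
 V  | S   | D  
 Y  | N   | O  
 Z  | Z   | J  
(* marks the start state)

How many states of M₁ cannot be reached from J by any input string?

2

Starting at J and following transitions, the reachable set is {A, D, J, N, O, Q, S, V, Y}. That leaves M, Z unreachable — 2 in total.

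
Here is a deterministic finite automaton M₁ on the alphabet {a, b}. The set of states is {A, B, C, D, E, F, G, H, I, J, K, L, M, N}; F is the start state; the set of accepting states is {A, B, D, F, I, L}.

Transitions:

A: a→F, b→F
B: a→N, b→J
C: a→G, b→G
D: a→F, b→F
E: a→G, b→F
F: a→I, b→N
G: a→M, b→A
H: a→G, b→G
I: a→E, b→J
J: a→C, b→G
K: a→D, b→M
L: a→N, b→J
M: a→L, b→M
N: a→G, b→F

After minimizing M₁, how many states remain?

Reachable states from the start: {A,C,E,F,G,I,J,L,M,N}. Unreachable: {B,D,H,K} — drop them.
Initial partition by acceptance: {A,F,I,L} | {C,E,G,J,M,N}.
On input a, block {A,F,I,L} splits into {A,F} and {I,L}.
Refine {A,F} on symbol a: members go to different blocks, giving {A} and {F}.
Split {C,E,G,J,M,N} by δ(·,a) → {C,E,G,J,N} and {M}.
On input a, block {C,E,G,J,N} splits into {C,E,J,N} and {G}.
Refine {C,E,J,N} on symbol a: members go to different blocks, giving {C,E,N} and {J}.
On input b, block {C,E,N} splits into {E,N} and {C}.
Stable partition: {A} | {E,N} | {I,L} | {F} | {M} | {G} | {J} | {C} — 8 equivalence classes.

8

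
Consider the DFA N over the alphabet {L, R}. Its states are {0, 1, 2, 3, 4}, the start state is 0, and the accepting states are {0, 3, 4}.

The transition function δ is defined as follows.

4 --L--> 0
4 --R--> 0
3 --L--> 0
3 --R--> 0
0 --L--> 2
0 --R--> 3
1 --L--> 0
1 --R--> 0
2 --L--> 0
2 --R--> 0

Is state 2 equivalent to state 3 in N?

First remove the unreachable states {1,4}; 3 states remain.
Start with accepting vs non-accepting: {0,3} | {2}.
On input L, block {0,3} splits into {0} and {3}.
Stable partition: {0} | {2} | {3} — 3 equivalence classes.
2 and 3 end up in different blocks, so they are distinguishable. For instance, the string 'ε' is accepted from only 3.

No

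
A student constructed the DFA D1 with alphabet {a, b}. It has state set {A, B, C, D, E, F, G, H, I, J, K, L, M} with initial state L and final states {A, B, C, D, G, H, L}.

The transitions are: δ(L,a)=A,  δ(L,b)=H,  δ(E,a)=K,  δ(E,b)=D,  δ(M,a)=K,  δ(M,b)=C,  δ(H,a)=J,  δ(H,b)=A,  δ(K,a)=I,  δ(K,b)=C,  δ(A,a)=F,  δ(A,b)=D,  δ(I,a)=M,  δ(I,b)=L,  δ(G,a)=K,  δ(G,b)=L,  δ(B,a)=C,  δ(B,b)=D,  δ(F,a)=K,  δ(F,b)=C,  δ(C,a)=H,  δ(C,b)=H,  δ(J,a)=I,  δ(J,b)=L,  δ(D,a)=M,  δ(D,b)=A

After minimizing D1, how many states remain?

Reachable states from the start: {A,C,D,F,H,I,J,K,L,M}. Unreachable: {B,E,G} — drop them.
P0 = {A,C,D,H,L} | {F,I,J,K,M}.
Refine {A,C,D,H,L} on symbol a: members go to different blocks, giving {A,D,H} and {C,L}.
No further refinement is possible. Final partition (3 blocks): {A,D,H} | {F,I,J,K,M} | {C,L}.

3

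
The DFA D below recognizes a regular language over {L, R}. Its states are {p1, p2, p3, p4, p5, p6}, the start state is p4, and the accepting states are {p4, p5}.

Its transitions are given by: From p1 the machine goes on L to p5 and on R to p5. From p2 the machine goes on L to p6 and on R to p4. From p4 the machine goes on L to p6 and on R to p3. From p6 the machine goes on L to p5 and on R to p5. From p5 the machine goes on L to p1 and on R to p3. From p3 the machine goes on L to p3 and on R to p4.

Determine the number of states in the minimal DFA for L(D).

First remove the unreachable states {p2}; 5 states remain.
Initial partition by acceptance: {p4,p5} | {p1,p3,p6}.
On input L, block {p1,p3,p6} splits into {p1,p6} and {p3}.
No further refinement is possible. Final partition (3 blocks): {p4,p5} | {p1,p6} | {p3}.

3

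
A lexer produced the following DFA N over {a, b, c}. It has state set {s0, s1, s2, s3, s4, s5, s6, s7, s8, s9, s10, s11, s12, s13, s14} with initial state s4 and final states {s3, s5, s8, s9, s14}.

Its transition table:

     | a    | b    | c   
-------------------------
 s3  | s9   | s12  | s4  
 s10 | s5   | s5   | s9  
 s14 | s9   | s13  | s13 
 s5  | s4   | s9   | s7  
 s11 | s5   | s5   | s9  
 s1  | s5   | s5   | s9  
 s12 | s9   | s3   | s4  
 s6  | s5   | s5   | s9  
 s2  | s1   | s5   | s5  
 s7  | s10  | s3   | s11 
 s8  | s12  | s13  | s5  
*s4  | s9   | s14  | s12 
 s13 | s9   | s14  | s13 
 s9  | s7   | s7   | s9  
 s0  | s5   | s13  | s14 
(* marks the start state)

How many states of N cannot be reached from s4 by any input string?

5

Starting at s4 and following transitions, the reachable set is {s3, s4, s5, s7, s9, s10, s11, s12, s13, s14}. That leaves s0, s1, s2, s6, s8 unreachable — 5 in total.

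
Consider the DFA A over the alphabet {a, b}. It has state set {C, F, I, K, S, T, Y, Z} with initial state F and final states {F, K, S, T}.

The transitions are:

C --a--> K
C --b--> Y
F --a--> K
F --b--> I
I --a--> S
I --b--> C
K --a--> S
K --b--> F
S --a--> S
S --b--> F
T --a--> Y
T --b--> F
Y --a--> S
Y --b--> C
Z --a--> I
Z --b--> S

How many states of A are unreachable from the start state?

2

Starting at F and following transitions, the reachable set is {C, F, I, K, S, Y}. That leaves T, Z unreachable — 2 in total.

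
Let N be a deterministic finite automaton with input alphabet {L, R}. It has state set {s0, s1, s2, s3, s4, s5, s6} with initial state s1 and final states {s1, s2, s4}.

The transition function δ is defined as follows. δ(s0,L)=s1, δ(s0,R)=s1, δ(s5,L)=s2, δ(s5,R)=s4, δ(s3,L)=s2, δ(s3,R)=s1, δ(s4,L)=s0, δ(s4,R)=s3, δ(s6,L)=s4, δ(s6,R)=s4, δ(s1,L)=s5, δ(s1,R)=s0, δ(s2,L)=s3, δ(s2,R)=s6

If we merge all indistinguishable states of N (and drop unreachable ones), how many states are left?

Start with accepting vs non-accepting: {s1,s2,s4} | {s0,s3,s5,s6}.
The partition is now stable with 2 blocks: {s1,s2,s4} | {s0,s3,s5,s6}.

2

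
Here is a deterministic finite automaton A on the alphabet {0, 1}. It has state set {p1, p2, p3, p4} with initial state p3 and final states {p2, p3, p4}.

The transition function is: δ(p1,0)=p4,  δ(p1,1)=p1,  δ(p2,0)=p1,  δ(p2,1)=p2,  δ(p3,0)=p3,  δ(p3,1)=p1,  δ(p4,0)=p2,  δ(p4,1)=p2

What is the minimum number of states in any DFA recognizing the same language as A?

4

All states are reachable from the start state.
Start with accepting vs non-accepting: {p2,p3,p4} | {p1}.
Refine {p2,p3,p4} on symbol 0: members go to different blocks, giving {p3,p4} and {p2}.
Refine {p3,p4} on symbol 0: members go to different blocks, giving {p3} and {p4}.
Stable partition: {p3} | {p1} | {p2} | {p4} — 4 equivalence classes.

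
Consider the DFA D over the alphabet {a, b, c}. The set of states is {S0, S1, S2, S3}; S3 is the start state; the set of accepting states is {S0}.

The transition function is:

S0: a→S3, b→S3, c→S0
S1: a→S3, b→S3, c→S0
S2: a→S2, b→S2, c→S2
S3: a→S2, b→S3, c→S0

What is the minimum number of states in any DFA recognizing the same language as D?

3

First remove the unreachable states {S1}; 3 states remain.
Initial partition by acceptance: {S0} | {S2,S3}.
Split {S2,S3} by δ(·,c) → {S2} and {S3}.
Stable partition: {S0} | {S2} | {S3} — 3 equivalence classes.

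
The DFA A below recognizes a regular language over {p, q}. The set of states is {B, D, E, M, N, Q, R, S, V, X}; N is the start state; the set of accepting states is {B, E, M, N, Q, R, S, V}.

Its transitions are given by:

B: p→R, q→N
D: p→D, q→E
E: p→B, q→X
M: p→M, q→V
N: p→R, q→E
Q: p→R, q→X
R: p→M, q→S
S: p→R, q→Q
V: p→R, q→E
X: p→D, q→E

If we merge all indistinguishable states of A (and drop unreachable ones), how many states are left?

P0 = {B,E,M,N,Q,R,S,V} | {D,X}.
Split {B,E,M,N,Q,R,S,V} by δ(·,q) → {B,M,N,R,S,V} and {E,Q}.
Refine {B,M,N,R,S,V} on symbol q: members go to different blocks, giving {B,M,R} and {N,S,V}.
No further refinement is possible. Final partition (4 blocks): {B,M,R} | {D,X} | {E,Q} | {N,S,V}.

4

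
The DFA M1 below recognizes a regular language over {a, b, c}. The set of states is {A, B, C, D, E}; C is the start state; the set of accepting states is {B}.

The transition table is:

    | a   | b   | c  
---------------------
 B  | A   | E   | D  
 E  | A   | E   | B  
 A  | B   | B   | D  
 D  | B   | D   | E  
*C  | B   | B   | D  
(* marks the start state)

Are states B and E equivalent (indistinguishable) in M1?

No

Start with accepting vs non-accepting: {B} | {A,C,D,E}.
Refine {A,C,D,E} on symbol a: members go to different blocks, giving {A,C,D} and {E}.
Refine {A,C,D} on symbol b: members go to different blocks, giving {A,C} and {D}.
The partition is now stable with 4 blocks: {B} | {A,C} | {E} | {D}.
B and E end up in different blocks, so they are distinguishable. For instance, the string 'ε' is accepted from only B.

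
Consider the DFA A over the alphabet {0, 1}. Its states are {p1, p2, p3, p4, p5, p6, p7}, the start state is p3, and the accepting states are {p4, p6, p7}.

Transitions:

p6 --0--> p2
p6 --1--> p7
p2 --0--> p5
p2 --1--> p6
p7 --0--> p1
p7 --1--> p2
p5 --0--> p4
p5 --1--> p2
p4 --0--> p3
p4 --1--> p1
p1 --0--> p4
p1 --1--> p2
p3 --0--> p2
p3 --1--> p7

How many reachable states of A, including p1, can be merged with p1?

2

P0 = {p4,p6,p7} | {p1,p2,p3,p5}.
On input 1, block {p4,p6,p7} splits into {p4,p7} and {p6}.
On input 0, block {p1,p2,p3,p5} splits into {p1,p5} and {p2,p3}.
Split {p4,p7} by δ(·,0) → {p4} and {p7}.
Split {p2,p3} by δ(·,0) → {p2} and {p3}.
Stable partition: {p4} | {p1,p5} | {p6} | {p2} | {p7} | {p3} — 6 equivalence classes.
State p1 belongs to the block {p1,p5}, which has 2 states.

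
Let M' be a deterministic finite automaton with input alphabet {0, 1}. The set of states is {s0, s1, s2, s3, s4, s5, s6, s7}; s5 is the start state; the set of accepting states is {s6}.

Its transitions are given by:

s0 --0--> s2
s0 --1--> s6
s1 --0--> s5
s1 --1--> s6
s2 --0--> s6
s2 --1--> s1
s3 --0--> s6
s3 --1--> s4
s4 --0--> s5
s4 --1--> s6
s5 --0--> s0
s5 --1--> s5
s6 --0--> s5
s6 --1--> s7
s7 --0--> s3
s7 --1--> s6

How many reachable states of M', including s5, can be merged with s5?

All states are reachable from the start state.
Initial partition by acceptance: {s6} | {s0,s1,s2,s3,s4,s5,s7}.
Split {s0,s1,s2,s3,s4,s5,s7} by δ(·,0) → {s0,s1,s4,s5,s7} and {s2,s3}.
On input 0, block {s0,s1,s4,s5,s7} splits into {s1,s4,s5} and {s0,s7}.
Refine {s1,s4,s5} on symbol 0: members go to different blocks, giving {s1,s4} and {s5}.
No further refinement is possible. Final partition (5 blocks): {s6} | {s1,s4} | {s2,s3} | {s0,s7} | {s5}.
State s5 belongs to the block {s5}, which has 1 states.

1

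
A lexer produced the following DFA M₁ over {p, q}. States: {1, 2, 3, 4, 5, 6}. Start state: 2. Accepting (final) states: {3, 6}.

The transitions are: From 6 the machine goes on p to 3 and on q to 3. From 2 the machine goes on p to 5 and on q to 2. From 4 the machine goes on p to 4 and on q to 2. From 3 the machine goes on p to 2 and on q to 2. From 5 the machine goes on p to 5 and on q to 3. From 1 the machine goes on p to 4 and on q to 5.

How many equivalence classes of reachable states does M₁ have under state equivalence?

Reachable states from the start: {2,3,5}. Unreachable: {1,4,6} — drop them.
P0 = {3} | {2,5}.
Split {2,5} by δ(·,q) → {2} and {5}.
The partition is now stable with 3 blocks: {3} | {2} | {5}.

3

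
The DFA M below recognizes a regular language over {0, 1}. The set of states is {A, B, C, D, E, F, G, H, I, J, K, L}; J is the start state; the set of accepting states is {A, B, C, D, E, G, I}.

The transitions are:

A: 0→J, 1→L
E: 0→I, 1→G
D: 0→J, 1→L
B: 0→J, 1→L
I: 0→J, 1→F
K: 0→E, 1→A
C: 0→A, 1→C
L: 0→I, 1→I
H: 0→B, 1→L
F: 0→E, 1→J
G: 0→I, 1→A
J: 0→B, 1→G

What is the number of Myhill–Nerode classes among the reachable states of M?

7

Reachable states from the start: {A,B,E,F,G,I,J,L}. Unreachable: {C,D,H,K} — drop them.
P0 = {A,B,E,G,I} | {F,J,L}.
On input 0, block {A,B,E,G,I} splits into {A,B,I} and {E,G}.
On input 0, block {F,J,L} splits into {J,L} and {F}.
Refine {A,B,I} on symbol 1: members go to different blocks, giving {A,B} and {I}.
On input 0, block {J,L} splits into {J} and {L}.
Refine {E,G} on symbol 1: members go to different blocks, giving {E} and {G}.
Stable partition: {A,B} | {J} | {E} | {F} | {I} | {L} | {G} — 7 equivalence classes.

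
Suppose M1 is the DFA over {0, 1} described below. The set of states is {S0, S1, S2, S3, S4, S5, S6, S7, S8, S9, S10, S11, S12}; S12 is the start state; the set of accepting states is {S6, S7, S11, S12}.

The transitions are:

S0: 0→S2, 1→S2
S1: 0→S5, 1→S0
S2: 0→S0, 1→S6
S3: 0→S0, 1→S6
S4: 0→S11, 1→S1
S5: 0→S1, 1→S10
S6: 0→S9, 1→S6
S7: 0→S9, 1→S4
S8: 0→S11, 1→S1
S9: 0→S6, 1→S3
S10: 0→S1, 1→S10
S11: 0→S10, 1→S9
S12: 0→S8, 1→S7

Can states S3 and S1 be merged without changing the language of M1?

P0 = {S6,S7,S11,S12} | {S0,S1,S2,S3,S4,S5,S8,S9,S10}.
Refine {S6,S7,S11,S12} on symbol 1: members go to different blocks, giving {S6,S12} and {S7,S11}.
Refine {S6,S12} on symbol 1: members go to different blocks, giving {S6} and {S12}.
Refine {S0,S1,S2,S3,S4,S5,S8,S9,S10} on symbol 0: members go to different blocks, giving {S0,S1,S2,S3,S5,S10} and {S4,S8} and {S9}.
On input 1, block {S0,S1,S2,S3,S5,S10} splits into {S0,S1,S5,S10} and {S2,S3}.
Refine {S0,S1,S5,S10} on symbol 0: members go to different blocks, giving {S1,S5,S10} and {S0}.
Refine {S1,S5,S10} on symbol 1: members go to different blocks, giving {S5,S10} and {S1}.
On input 0, block {S7,S11} splits into {S7} and {S11}.
No further refinement is possible. Final partition (10 blocks): {S6} | {S5,S10} | {S7} | {S12} | {S4,S8} | {S9} | {S2,S3} | {S0} | {S1} | {S11}.
S3 and S1 end up in different blocks, so they are distinguishable. For instance, the string '1' is accepted from only S3.

No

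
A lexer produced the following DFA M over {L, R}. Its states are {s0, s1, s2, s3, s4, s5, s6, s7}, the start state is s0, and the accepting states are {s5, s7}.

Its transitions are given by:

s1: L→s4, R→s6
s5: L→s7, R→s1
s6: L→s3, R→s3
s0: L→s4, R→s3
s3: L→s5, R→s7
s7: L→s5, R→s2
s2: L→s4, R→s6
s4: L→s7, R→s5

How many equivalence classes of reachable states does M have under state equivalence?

Start with accepting vs non-accepting: {s5,s7} | {s0,s1,s2,s3,s4,s6}.
On input L, block {s0,s1,s2,s3,s4,s6} splits into {s0,s1,s2,s6} and {s3,s4}.
Split {s0,s1,s2,s6} by δ(·,R) → {s0,s6} and {s1,s2}.
No further refinement is possible. Final partition (4 blocks): {s5,s7} | {s0,s6} | {s3,s4} | {s1,s2}.

4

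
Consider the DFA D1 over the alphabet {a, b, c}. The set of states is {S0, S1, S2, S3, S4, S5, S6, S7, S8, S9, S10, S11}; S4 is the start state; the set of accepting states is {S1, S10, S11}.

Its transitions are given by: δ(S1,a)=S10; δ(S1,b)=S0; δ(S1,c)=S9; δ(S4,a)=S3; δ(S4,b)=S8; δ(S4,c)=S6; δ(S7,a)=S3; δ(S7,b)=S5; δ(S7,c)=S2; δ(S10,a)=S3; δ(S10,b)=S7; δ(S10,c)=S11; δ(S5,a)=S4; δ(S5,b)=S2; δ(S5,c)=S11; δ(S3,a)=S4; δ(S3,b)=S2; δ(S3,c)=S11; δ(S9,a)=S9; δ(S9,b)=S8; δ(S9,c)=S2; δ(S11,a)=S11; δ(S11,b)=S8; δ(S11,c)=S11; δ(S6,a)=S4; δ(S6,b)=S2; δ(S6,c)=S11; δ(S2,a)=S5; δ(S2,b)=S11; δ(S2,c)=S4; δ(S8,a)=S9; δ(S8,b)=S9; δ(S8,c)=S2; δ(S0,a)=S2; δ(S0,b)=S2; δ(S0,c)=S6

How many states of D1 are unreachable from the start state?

4

Starting at S4 and following transitions, the reachable set is {S2, S3, S4, S5, S6, S8, S9, S11}. That leaves S0, S1, S7, S10 unreachable — 4 in total.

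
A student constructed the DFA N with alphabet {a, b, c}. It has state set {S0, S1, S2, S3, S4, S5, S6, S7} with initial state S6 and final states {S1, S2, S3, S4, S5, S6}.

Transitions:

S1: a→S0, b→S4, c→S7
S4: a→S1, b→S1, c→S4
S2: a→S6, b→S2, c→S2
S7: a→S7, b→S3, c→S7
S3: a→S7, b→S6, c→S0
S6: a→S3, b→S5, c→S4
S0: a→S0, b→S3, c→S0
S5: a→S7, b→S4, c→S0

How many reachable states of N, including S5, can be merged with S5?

Reachable states from the start: {S0,S1,S3,S4,S5,S6,S7}. Unreachable: {S2} — drop them.
Initial partition by acceptance: {S1,S3,S4,S5,S6} | {S0,S7}.
Refine {S1,S3,S4,S5,S6} on symbol a: members go to different blocks, giving {S1,S3,S5} and {S4,S6}.
The partition is now stable with 3 blocks: {S1,S3,S5} | {S0,S7} | {S4,S6}.
The equivalence class containing S5 is {S1,S3,S5}, of size 3.

3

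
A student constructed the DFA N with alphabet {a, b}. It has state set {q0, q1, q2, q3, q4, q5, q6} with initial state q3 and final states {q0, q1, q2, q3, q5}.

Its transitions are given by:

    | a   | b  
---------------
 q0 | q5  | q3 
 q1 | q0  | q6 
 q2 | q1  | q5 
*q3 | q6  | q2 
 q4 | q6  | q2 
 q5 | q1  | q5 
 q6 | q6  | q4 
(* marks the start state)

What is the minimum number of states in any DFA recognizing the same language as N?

6

Initial partition by acceptance: {q0,q1,q2,q3,q5} | {q4,q6}.
On input a, block {q0,q1,q2,q3,q5} splits into {q0,q1,q2,q5} and {q3}.
On input b, block {q0,q1,q2,q5} splits into {q2,q5} and {q0} and {q1}.
Refine {q4,q6} on symbol b: members go to different blocks, giving {q4} and {q6}.
Stable partition: {q2,q5} | {q4} | {q3} | {q0} | {q1} | {q6} — 6 equivalence classes.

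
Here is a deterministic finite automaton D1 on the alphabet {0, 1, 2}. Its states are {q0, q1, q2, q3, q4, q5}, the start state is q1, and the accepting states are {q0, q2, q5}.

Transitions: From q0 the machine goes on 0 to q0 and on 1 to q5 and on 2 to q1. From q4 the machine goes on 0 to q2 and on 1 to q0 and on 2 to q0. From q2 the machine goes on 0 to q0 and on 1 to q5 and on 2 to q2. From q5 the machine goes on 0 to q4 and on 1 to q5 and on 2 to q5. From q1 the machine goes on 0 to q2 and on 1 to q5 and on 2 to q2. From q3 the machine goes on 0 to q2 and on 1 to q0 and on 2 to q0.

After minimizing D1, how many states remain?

5

States {q3} cannot be reached from the start state, so discard them.
Start with accepting vs non-accepting: {q0,q2,q5} | {q1,q4}.
Refine {q0,q2,q5} on symbol 0: members go to different blocks, giving {q0,q2} and {q5}.
On input 2, block {q0,q2} splits into {q0} and {q2}.
Split {q1,q4} by δ(·,1) → {q1} and {q4}.
The partition is now stable with 5 blocks: {q0} | {q1} | {q5} | {q2} | {q4}.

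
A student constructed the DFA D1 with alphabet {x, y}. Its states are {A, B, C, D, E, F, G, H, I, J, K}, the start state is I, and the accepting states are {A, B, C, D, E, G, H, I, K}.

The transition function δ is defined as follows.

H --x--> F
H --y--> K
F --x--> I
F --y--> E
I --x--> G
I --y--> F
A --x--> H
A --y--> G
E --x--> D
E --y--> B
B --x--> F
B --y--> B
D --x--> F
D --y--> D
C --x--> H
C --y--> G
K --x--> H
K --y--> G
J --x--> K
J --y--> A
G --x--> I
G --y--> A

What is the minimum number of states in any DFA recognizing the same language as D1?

7

States {C,J} cannot be reached from the start state, so discard them.
Initial partition by acceptance: {A,B,D,E,G,H,I,K} | {F}.
Refine {A,B,D,E,G,H,I,K} on symbol x: members go to different blocks, giving {A,E,G,I,K} and {B,D,H}.
On input x, block {A,E,G,I,K} splits into {A,E,K} and {G,I}.
Split {A,E,K} by δ(·,y) → {A,K} and {E}.
On input y, block {B,D,H} splits into {B,D} and {H}.
Refine {G,I} on symbol y: members go to different blocks, giving {G} and {I}.
The partition is now stable with 7 blocks: {A,K} | {F} | {B,D} | {G} | {E} | {H} | {I}.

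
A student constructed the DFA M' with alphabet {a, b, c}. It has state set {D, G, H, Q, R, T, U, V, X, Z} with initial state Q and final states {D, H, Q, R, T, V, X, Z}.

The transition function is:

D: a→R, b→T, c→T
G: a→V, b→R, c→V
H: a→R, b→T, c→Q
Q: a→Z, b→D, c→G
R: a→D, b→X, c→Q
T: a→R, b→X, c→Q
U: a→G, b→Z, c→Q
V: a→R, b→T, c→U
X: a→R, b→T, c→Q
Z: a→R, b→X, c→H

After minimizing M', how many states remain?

Start with accepting vs non-accepting: {D,H,Q,R,T,V,X,Z} | {G,U}.
Split {D,H,Q,R,T,V,X,Z} by δ(·,c) → {D,H,R,T,X,Z} and {Q,V}.
Split {D,H,R,T,X,Z} by δ(·,c) → {H,R,T,X} and {D,Z}.
On input a, block {H,R,T,X} splits into {H,T,X} and {R}.
Refine {G,U} on symbol a: members go to different blocks, giving {G} and {U}.
On input a, block {Q,V} splits into {Q} and {V}.
The partition is now stable with 7 blocks: {H,T,X} | {G} | {Q} | {D,Z} | {R} | {U} | {V}.

7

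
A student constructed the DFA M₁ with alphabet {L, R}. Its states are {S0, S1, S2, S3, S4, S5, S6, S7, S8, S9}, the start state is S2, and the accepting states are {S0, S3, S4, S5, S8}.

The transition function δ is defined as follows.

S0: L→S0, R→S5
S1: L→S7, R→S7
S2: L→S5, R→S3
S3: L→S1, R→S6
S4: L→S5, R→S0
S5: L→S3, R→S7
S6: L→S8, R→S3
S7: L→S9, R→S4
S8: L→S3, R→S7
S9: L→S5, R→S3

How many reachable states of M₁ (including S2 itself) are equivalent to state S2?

Every state is reachable, so we keep all 10.
Initial partition by acceptance: {S0,S3,S4,S5,S8} | {S1,S2,S6,S7,S9}.
On input L, block {S0,S3,S4,S5,S8} splits into {S0,S4,S5,S8} and {S3}.
On input L, block {S0,S4,S5,S8} splits into {S0,S4} and {S5,S8}.
Split {S0,S4} by δ(·,L) → {S0} and {S4}.
On input L, block {S1,S2,S6,S7,S9} splits into {S2,S6,S9} and {S1,S7}.
Refine {S1,S7} on symbol L: members go to different blocks, giving {S1} and {S7}.
Stable partition: {S0} | {S2,S6,S9} | {S3} | {S5,S8} | {S4} | {S1} | {S7} — 7 equivalence classes.
The equivalence class containing S2 is {S2,S6,S9}, of size 3.

3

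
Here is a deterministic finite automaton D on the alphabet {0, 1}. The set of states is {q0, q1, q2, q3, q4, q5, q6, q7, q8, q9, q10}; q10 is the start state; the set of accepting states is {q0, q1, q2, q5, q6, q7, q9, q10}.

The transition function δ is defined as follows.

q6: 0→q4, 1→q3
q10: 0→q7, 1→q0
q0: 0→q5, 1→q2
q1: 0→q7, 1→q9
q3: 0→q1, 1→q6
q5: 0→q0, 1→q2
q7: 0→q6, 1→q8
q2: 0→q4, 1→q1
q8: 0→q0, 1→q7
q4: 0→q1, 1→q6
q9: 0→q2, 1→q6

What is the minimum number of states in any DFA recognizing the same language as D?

9

Start with accepting vs non-accepting: {q0,q1,q2,q5,q6,q7,q9,q10} | {q3,q4,q8}.
Refine {q0,q1,q2,q5,q6,q7,q9,q10} on symbol 0: members go to different blocks, giving {q0,q1,q5,q7,q9,q10} and {q2,q6}.
Refine {q0,q1,q5,q7,q9,q10} on symbol 0: members go to different blocks, giving {q0,q1,q5,q10} and {q7,q9}.
On input 0, block {q0,q1,q5,q10} splits into {q0,q5} and {q1,q10}.
Refine {q3,q4,q8} on symbol 0: members go to different blocks, giving {q3,q4} and {q8}.
Refine {q2,q6} on symbol 1: members go to different blocks, giving {q2} and {q6}.
Split {q7,q9} by δ(·,0) → {q7} and {q9}.
Refine {q1,q10} on symbol 1: members go to different blocks, giving {q1} and {q10}.
The partition is now stable with 9 blocks: {q0,q5} | {q3,q4} | {q2} | {q7} | {q1} | {q8} | {q6} | {q9} | {q10}.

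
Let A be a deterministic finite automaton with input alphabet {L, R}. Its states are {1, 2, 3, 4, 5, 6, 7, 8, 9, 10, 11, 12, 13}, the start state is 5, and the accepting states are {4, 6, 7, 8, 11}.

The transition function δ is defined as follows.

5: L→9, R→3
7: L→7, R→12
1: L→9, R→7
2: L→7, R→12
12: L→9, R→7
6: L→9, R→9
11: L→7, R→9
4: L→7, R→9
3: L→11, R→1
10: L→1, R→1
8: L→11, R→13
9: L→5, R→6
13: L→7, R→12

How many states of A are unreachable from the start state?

5

Starting at 5 and following transitions, the reachable set is {1, 3, 5, 6, 7, 9, 11, 12}. That leaves 2, 4, 8, 10, 13 unreachable — 5 in total.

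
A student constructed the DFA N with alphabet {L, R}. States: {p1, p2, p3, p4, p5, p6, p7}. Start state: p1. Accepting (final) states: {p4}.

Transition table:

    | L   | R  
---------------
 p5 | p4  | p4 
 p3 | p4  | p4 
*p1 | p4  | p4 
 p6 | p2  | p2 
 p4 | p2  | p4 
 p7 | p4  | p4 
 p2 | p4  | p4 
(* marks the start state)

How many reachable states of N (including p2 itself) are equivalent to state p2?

2

First remove the unreachable states {p3,p5,p6,p7}; 3 states remain.
P0 = {p4} | {p1,p2}.
No further refinement is possible. Final partition (2 blocks): {p4} | {p1,p2}.
State p2 belongs to the block {p1,p2}, which has 2 states.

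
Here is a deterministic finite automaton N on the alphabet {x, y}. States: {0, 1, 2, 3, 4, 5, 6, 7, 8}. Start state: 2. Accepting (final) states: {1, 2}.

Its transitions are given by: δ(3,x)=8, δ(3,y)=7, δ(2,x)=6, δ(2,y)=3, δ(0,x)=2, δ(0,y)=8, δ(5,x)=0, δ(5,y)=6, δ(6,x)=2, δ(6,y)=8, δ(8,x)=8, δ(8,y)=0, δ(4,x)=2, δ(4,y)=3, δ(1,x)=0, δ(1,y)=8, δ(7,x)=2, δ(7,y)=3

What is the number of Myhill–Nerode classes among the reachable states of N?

3

States {1,4,5} cannot be reached from the start state, so discard them.
Initial partition by acceptance: {2} | {0,3,6,7,8}.
Split {0,3,6,7,8} by δ(·,x) → {0,6,7} and {3,8}.
No further refinement is possible. Final partition (3 blocks): {2} | {0,6,7} | {3,8}.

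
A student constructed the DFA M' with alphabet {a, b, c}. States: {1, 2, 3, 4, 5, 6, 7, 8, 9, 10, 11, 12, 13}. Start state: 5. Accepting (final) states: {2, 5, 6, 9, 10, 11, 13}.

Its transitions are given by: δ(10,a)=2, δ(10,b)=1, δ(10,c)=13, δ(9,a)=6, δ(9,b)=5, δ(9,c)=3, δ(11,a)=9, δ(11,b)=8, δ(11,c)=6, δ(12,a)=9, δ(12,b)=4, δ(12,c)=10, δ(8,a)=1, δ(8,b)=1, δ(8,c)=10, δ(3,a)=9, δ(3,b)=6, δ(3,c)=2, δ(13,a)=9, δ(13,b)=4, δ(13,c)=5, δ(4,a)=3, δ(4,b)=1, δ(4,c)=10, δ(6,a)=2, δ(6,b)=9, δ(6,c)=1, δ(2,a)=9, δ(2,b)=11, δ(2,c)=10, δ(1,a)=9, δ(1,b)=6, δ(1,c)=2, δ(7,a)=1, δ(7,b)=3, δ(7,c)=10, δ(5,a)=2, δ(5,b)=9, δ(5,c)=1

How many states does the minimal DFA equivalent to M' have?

7

Reachable states from the start: {1,2,3,4,5,6,8,9,10,11,13}. Unreachable: {7,12} — drop them.
P0 = {2,5,6,9,10,11,13} | {1,3,4,8}.
On input b, block {2,5,6,9,10,11,13} splits into {2,5,6,9} and {10,11,13}.
Split {2,5,6,9} by δ(·,b) → {5,6,9} and {2}.
On input a, block {5,6,9} splits into {5,6} and {9}.
On input a, block {1,3,4,8} splits into {1,3} and {4,8}.
On input a, block {10,11,13} splits into {11,13} and {10}.
The partition is now stable with 7 blocks: {5,6} | {1,3} | {11,13} | {2} | {9} | {4,8} | {10}.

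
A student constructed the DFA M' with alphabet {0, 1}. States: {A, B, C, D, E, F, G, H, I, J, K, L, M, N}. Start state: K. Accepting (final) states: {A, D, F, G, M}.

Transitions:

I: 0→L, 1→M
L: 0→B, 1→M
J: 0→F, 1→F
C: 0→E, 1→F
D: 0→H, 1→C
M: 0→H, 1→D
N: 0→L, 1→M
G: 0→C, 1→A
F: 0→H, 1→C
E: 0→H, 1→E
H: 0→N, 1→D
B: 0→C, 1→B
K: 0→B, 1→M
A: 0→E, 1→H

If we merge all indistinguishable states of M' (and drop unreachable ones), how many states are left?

Reachable states from the start: {B,C,D,E,F,H,K,L,M,N}. Unreachable: {A,G,I,J} — drop them.
Initial partition by acceptance: {D,F,M} | {B,C,E,H,K,L,N}.
On input 1, block {D,F,M} splits into {D,F} and {M}.
On input 1, block {B,C,E,H,K,L,N} splits into {K,L,N} and {B,E} and {C,H}.
On input 0, block {K,L,N} splits into {K,L} and {N}.
On input 0, block {C,H} splits into {C} and {H}.
On input 0, block {B,E} splits into {B} and {E}.
No further refinement is possible. Final partition (8 blocks): {D,F} | {K,L} | {M} | {B} | {C} | {N} | {H} | {E}.

8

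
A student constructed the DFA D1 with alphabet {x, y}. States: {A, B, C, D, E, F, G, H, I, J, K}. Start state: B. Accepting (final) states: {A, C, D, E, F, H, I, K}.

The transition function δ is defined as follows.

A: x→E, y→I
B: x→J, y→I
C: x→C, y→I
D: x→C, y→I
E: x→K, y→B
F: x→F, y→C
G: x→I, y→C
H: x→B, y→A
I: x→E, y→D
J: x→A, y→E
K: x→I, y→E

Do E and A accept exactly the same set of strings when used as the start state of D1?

No

States {F,G,H} cannot be reached from the start state, so discard them.
P0 = {A,C,D,E,I,K} | {B,J}.
Split {A,C,D,E,I,K} by δ(·,y) → {A,C,D,I,K} and {E}.
Refine {A,C,D,I,K} on symbol x: members go to different blocks, giving {C,D,K} and {A,I}.
Refine {C,D,K} on symbol x: members go to different blocks, giving {C,D} and {K}.
On input x, block {B,J} splits into {B} and {J}.
On input y, block {A,I} splits into {A} and {I}.
No further refinement is possible. Final partition (7 blocks): {C,D} | {B} | {E} | {A} | {K} | {J} | {I}.
E and A end up in different blocks, so they are distinguishable. For instance, the string 'y' is accepted from only A.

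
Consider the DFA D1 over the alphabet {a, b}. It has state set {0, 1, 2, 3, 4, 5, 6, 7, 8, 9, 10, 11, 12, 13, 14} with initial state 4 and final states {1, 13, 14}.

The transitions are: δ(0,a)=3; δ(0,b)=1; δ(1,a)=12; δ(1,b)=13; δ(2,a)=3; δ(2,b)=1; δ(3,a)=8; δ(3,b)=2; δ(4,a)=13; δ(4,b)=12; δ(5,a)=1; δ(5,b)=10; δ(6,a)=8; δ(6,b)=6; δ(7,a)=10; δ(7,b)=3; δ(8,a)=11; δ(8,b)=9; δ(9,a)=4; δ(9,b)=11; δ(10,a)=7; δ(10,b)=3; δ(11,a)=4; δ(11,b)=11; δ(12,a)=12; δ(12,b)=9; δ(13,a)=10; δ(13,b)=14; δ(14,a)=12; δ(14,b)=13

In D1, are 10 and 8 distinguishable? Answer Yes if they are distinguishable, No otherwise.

Yes

First remove the unreachable states {0,5,6}; 12 states remain.
Initial partition by acceptance: {1,13,14} | {2,3,4,7,8,9,10,11,12}.
Refine {2,3,4,7,8,9,10,11,12} on symbol a: members go to different blocks, giving {2,3,7,8,9,10,11,12} and {4}.
On input a, block {2,3,7,8,9,10,11,12} splits into {2,3,7,8,10,12} and {9,11}.
Split {2,3,7,8,10,12} by δ(·,a) → {2,3,7,10,12} and {8}.
Split {2,3,7,10,12} by δ(·,a) → {2,7,10,12} and {3}.
On input a, block {2,7,10,12} splits into {7,10,12} and {2}.
Refine {7,10,12} on symbol b: members go to different blocks, giving {7,10} and {12}.
Split {1,13,14} by δ(·,a) → {1,14} and {13}.
Stable partition: {1,14} | {7,10} | {4} | {9,11} | {8} | {3} | {2} | {12} | {13} — 9 equivalence classes.
10 and 8 end up in different blocks, so they are distinguishable. For instance, the string 'aaa' is accepted from only 8.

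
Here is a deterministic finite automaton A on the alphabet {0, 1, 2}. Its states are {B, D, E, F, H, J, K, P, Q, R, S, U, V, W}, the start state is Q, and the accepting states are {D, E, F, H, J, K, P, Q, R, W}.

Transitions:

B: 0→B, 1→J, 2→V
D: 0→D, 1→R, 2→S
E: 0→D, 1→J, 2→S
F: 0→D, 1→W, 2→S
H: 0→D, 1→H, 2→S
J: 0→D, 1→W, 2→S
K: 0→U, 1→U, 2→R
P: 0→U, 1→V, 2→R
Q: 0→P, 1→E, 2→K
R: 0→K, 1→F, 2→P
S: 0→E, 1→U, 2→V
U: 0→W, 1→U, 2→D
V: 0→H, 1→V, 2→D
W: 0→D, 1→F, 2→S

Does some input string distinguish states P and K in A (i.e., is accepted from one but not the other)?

States {B} cannot be reached from the start state, so discard them.
Initial partition by acceptance: {D,E,F,H,J,K,P,Q,R,W} | {S,U,V}.
Refine {D,E,F,H,J,K,P,Q,R,W} on symbol 0: members go to different blocks, giving {D,E,F,H,J,Q,R,W} and {K,P}.
On input 0, block {D,E,F,H,J,Q,R,W} splits into {D,E,F,H,J,W} and {Q,R}.
Split {D,E,F,H,J,W} by δ(·,1) → {E,F,H,J,W} and {D}.
Split {S,U,V} by δ(·,2) → {U,V} and {S}.
No further refinement is possible. Final partition (6 blocks): {E,F,H,J,W} | {U,V} | {K,P} | {Q,R} | {D} | {S}.
P and K lie in the same block of the stable partition, so they are equivalent — no string distinguishes them.

No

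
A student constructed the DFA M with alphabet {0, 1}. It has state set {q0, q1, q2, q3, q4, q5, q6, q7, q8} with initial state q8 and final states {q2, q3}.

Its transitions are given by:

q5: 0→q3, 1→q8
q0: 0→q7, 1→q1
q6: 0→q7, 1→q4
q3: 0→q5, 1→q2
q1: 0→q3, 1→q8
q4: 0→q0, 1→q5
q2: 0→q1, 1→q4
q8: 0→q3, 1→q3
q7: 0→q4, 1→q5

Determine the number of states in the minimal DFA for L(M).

States {q6} cannot be reached from the start state, so discard them.
P0 = {q2,q3} | {q0,q1,q4,q5,q7,q8}.
Refine {q2,q3} on symbol 1: members go to different blocks, giving {q2} and {q3}.
On input 0, block {q0,q1,q4,q5,q7,q8} splits into {q0,q4,q7} and {q1,q5,q8}.
Refine {q1,q5,q8} on symbol 1: members go to different blocks, giving {q1,q5} and {q8}.
Stable partition: {q2} | {q0,q4,q7} | {q3} | {q1,q5} | {q8} — 5 equivalence classes.

5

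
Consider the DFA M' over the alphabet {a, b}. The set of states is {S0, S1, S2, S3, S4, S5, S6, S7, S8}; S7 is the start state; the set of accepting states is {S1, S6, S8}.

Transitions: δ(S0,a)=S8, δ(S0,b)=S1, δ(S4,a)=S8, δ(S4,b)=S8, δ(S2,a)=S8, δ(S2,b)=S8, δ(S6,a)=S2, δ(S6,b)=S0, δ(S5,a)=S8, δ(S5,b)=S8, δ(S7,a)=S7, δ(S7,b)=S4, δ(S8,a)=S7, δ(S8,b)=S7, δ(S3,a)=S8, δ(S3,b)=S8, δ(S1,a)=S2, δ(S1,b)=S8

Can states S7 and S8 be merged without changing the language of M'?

No

First remove the unreachable states {S0,S1,S2,S3,S5,S6}; 3 states remain.
P0 = {S8} | {S4,S7}.
Refine {S4,S7} on symbol a: members go to different blocks, giving {S4} and {S7}.
The partition is now stable with 3 blocks: {S8} | {S4} | {S7}.
S7 and S8 end up in different blocks, so they are distinguishable. For instance, the string 'ε' is accepted from only S8.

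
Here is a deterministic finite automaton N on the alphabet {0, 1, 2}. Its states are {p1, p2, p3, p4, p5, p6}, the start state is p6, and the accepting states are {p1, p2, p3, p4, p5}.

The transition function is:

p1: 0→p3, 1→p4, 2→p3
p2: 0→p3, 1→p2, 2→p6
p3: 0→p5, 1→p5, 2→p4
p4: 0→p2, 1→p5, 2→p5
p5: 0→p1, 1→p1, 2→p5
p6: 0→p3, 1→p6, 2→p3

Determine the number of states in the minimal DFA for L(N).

6

All states are reachable from the start state.
Initial partition by acceptance: {p1,p2,p3,p4,p5} | {p6}.
On input 2, block {p1,p2,p3,p4,p5} splits into {p1,p3,p4,p5} and {p2}.
Split {p1,p3,p4,p5} by δ(·,0) → {p1,p3,p5} and {p4}.
On input 1, block {p1,p3,p5} splits into {p3,p5} and {p1}.
Split {p3,p5} by δ(·,0) → {p3} and {p5}.
The partition is now stable with 6 blocks: {p3} | {p6} | {p2} | {p4} | {p1} | {p5}.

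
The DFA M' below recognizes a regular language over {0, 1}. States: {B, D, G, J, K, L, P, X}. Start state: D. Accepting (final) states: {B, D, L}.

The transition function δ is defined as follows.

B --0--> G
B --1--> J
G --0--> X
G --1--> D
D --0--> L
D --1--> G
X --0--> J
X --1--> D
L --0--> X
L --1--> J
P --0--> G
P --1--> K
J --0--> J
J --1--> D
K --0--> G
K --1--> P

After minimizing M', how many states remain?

First remove the unreachable states {B,K,P}; 5 states remain.
P0 = {D,L} | {G,J,X}.
On input 0, block {D,L} splits into {D} and {L}.
The partition is now stable with 3 blocks: {D} | {G,J,X} | {L}.

3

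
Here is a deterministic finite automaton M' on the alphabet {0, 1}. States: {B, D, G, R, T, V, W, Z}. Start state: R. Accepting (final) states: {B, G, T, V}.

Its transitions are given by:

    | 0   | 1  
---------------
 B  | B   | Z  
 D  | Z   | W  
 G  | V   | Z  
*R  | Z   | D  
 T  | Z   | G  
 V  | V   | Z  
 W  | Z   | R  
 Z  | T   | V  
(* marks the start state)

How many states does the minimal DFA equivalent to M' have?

4

Reachable states from the start: {D,G,R,T,V,W,Z}. Unreachable: {B} — drop them.
Start with accepting vs non-accepting: {G,T,V} | {D,R,W,Z}.
On input 0, block {G,T,V} splits into {G,V} and {T}.
Split {D,R,W,Z} by δ(·,0) → {D,R,W} and {Z}.
The partition is now stable with 4 blocks: {G,V} | {D,R,W} | {T} | {Z}.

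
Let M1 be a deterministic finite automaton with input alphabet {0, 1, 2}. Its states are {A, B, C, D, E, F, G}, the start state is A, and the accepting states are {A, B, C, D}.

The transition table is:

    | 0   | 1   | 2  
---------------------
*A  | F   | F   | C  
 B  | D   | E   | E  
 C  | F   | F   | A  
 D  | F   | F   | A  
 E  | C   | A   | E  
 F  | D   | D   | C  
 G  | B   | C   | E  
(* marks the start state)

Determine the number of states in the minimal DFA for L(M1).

First remove the unreachable states {B,E,G}; 4 states remain.
Initial partition by acceptance: {A,C,D} | {F}.
No further refinement is possible. Final partition (2 blocks): {A,C,D} | {F}.

2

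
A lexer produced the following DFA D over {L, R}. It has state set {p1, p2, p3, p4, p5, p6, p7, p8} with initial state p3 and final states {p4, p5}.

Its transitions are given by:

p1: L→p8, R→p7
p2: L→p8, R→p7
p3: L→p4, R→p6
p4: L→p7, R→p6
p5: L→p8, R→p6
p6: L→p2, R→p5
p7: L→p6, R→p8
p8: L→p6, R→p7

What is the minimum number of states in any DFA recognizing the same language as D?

First remove the unreachable states {p1}; 7 states remain.
Start with accepting vs non-accepting: {p4,p5} | {p2,p3,p6,p7,p8}.
On input L, block {p2,p3,p6,p7,p8} splits into {p2,p6,p7,p8} and {p3}.
Refine {p2,p6,p7,p8} on symbol R: members go to different blocks, giving {p2,p7,p8} and {p6}.
Refine {p2,p7,p8} on symbol L: members go to different blocks, giving {p7,p8} and {p2}.
Stable partition: {p4,p5} | {p7,p8} | {p3} | {p6} | {p2} — 5 equivalence classes.

5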